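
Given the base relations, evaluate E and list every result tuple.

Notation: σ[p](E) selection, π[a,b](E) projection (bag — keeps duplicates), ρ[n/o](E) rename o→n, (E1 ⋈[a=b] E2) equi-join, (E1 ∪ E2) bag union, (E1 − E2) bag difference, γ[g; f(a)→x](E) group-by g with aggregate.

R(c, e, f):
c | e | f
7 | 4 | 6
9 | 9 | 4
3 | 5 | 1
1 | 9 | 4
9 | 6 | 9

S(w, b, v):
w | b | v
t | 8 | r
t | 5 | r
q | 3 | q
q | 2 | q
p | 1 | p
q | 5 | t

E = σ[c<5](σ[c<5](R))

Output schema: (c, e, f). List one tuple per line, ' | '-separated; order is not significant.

Stepwise |·|:
  R → 5
  σ[c<5](R) → 2
  σ[c<5](σ[c<5](R)) → 2

== RESULT ==
c | e | f
1 | 9 | 4
3 | 5 | 1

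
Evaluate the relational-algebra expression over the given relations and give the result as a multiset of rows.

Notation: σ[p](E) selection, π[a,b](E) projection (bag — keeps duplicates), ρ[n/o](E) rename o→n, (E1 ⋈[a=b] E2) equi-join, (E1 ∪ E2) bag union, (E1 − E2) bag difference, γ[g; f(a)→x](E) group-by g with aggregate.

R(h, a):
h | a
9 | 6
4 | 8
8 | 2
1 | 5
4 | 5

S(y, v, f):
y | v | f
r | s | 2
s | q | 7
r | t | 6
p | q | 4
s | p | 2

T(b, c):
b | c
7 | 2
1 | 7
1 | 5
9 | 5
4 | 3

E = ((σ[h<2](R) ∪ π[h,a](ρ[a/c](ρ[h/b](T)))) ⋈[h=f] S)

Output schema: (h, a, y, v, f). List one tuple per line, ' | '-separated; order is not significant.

Stepwise |·|:
  R → 5
  σ[h<2](R) → 1
  T → 5
  ρ[h/b](T) → 5
  ρ[a/c](ρ[h/b](T)) → 5
  π[h,a](ρ[a/c](ρ[h/b](T))) → 5
  (σ[h<2](R) ∪ π[h,a](ρ[a/c](ρ[h/b](T)))) → 6
  S → 5
  ((σ[h<2](R) ∪ π[h,a](ρ[a/c](ρ[h/b](T)))) ⋈[h=f] S) → 2

== RESULT ==
h | a | y | v | f
4 | 3 | p | q | 4
7 | 2 | s | q | 7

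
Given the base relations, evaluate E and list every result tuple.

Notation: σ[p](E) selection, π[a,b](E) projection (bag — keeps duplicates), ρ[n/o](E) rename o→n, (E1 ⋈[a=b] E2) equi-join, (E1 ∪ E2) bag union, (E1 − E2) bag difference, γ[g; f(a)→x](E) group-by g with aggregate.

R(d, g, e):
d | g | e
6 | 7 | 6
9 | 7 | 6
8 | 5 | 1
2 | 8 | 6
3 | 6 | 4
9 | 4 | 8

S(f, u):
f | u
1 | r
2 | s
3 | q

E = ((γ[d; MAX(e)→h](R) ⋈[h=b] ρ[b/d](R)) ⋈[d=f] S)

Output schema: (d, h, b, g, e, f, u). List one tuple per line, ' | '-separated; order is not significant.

Per-node cardinality:
  R → 6
  γ[d; MAX(e)→h](R) → 5
  R → 6
  ρ[b/d](R) → 6
  (γ[d; MAX(e)→h](R) ⋈[h=b] ρ[b/d](R)) → 3
  S → 3
  ((γ[d; MAX(e)→h](R) ⋈[h=b] ρ[b/d](R)) ⋈[d=f] S) → 1

== RESULT ==
d | h | b | g | e | f | u
2 | 6 | 6 | 7 | 6 | 2 | s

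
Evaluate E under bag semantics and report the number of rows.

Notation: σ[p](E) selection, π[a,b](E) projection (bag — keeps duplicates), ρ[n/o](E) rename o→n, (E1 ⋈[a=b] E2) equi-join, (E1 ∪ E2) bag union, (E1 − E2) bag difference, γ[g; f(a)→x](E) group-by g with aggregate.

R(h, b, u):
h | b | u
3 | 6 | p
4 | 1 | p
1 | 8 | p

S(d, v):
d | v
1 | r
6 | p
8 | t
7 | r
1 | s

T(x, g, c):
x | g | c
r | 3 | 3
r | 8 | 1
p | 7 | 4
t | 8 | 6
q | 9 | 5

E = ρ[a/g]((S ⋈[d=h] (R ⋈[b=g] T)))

Row counts bottom-up:
  S → 5
  R → 3
  T → 5
  (R ⋈[b=g] T) → 2
  (S ⋈[d=h] (R ⋈[b=g] T)) → 4
  ρ[a/g]((S ⋈[d=h] (R ⋈[b=g] T))) → 4

|E| = 4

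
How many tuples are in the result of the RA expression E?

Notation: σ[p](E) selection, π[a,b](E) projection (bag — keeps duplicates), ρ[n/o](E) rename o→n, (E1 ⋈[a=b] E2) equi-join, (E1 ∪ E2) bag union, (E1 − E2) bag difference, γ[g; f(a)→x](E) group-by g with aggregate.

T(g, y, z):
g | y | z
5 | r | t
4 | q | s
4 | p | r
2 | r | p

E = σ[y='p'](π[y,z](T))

Subexpression sizes:
  T → 4
  π[y,z](T) → 4
  σ[y='p'](π[y,z](T)) → 1

|E| = 1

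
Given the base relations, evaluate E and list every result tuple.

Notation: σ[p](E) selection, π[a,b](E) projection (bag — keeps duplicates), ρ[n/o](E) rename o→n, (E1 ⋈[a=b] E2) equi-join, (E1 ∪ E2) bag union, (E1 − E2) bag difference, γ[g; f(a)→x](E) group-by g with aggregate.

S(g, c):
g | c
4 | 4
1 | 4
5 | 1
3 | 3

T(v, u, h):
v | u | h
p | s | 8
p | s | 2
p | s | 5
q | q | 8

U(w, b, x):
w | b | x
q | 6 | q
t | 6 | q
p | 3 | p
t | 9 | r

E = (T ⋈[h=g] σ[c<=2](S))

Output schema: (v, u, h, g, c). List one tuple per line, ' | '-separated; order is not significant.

Subexpression sizes:
  T → 4
  S → 4
  σ[c<=2](S) → 1
  (T ⋈[h=g] σ[c<=2](S)) → 1

== RESULT ==
v | u | h | g | c
p | s | 5 | 5 | 1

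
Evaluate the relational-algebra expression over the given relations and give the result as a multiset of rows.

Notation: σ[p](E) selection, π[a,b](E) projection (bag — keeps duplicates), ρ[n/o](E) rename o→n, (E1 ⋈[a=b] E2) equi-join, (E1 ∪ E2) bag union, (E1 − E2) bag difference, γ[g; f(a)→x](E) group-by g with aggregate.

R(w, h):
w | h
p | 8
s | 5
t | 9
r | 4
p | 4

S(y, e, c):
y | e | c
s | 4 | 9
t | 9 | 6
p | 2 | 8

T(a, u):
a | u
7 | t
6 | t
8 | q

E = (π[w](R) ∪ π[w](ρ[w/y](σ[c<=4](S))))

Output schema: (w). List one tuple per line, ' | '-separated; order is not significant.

Subexpression sizes:
  R → 5
  π[w](R) → 5
  S → 3
  σ[c<=4](S) → 0
  ρ[w/y](σ[c<=4](S)) → 0
  π[w](ρ[w/y](σ[c<=4](S))) → 0
  (π[w](R) ∪ π[w](ρ[w/y](σ[c<=4](S)))) → 5

== RESULT ==
w
p
p
r
s
t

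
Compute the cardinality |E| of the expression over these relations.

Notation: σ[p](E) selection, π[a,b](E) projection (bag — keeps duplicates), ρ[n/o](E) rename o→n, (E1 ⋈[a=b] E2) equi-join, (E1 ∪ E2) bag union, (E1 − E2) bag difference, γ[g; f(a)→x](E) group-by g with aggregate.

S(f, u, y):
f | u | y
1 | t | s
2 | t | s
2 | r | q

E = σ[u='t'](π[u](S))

Per-node cardinality:
  S → 3
  π[u](S) → 3
  σ[u='t'](π[u](S)) → 2

|E| = 2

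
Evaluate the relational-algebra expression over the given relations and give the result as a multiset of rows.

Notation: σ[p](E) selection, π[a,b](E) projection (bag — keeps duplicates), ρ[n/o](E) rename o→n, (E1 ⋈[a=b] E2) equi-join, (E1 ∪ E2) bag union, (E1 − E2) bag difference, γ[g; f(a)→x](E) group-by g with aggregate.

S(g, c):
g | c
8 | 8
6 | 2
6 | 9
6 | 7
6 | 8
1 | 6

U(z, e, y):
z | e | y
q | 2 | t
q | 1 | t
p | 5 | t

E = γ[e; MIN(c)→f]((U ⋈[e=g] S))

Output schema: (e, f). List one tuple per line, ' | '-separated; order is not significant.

Stepwise |·|:
  U → 3
  S → 6
  (U ⋈[e=g] S) → 1
  γ[e; MIN(c)→f]((U ⋈[e=g] S)) → 1

== RESULT ==
e | f
1 | 6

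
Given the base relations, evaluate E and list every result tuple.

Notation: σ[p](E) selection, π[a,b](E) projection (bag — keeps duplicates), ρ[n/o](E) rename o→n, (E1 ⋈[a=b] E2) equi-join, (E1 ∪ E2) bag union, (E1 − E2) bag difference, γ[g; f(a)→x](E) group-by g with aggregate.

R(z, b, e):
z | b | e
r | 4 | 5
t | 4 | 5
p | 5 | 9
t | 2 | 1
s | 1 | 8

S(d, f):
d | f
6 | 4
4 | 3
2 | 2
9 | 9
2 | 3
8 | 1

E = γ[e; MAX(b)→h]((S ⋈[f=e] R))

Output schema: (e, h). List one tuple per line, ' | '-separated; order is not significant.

Row counts bottom-up:
  S → 6
  R → 5
  (S ⋈[f=e] R) → 2
  γ[e; MAX(b)→h]((S ⋈[f=e] R)) → 2

== RESULT ==
e | h
1 | 2
9 | 5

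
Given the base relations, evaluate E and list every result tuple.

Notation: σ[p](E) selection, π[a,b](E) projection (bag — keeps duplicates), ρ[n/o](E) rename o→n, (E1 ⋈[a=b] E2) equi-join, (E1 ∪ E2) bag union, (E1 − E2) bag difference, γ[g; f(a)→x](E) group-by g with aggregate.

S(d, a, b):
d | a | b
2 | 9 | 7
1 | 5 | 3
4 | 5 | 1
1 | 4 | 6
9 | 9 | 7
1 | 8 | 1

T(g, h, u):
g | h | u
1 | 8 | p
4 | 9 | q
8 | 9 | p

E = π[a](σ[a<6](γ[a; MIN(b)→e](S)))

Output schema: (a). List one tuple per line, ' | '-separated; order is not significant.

Per-node cardinality:
  S → 6
  γ[a; MIN(b)→e](S) → 4
  σ[a<6](γ[a; MIN(b)→e](S)) → 2
  π[a](σ[a<6](γ[a; MIN(b)→e](S))) → 2

== RESULT ==
a
4
5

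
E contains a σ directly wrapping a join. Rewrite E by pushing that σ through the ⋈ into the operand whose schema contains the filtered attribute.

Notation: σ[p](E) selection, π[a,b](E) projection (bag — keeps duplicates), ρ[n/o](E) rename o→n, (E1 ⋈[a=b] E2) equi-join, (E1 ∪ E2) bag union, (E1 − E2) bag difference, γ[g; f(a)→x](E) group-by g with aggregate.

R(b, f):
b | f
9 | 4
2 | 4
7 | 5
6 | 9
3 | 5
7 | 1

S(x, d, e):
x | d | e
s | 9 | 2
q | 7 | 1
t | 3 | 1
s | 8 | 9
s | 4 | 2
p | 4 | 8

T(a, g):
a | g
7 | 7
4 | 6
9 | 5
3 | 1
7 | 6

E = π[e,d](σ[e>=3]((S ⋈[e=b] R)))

σ filters on e, owned by the left side.
E' = π[e,d]((σ[e>=3](S) ⋈[e=b] R))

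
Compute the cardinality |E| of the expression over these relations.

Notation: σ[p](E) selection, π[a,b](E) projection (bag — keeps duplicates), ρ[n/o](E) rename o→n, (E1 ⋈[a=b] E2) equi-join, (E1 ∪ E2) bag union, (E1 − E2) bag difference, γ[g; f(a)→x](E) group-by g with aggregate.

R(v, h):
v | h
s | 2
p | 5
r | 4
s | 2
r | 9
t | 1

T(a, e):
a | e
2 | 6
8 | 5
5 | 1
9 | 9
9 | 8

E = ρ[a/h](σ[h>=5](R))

Per-node cardinality:
  R → 6
  σ[h>=5](R) → 2
  ρ[a/h](σ[h>=5](R)) → 2

|E| = 2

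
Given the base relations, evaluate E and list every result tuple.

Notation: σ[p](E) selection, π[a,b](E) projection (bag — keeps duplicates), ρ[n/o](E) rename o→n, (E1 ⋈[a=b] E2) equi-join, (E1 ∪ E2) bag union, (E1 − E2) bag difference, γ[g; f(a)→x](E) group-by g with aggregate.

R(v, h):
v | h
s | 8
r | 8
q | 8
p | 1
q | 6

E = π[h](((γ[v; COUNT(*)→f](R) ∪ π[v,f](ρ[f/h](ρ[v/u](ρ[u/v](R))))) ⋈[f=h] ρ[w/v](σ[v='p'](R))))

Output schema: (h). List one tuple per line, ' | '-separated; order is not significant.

Per-node cardinality:
  R → 5
  γ[v; COUNT(*)→f](R) → 4
  R → 5
  ρ[u/v](R) → 5
  ρ[v/u](ρ[u/v](R)) → 5
  ρ[f/h](ρ[v/u](ρ[u/v](R))) → 5
  π[v,f](ρ[f/h](ρ[v/u](ρ[u/v](R)))) → 5
  (γ[v; COUNT(*)→f](R) ∪ π[v,f](ρ[f/h](ρ[v/u](ρ[u/v](R))))) → 9
  R → 5
  σ[v='p'](R) → 1
  ρ[w/v](σ[v='p'](R)) → 1
  ((γ[v; COUNT(*)→f](R) ∪ π[v,f](ρ[f/h](ρ[v/u](ρ[u/v](R))))) ⋈[f=h] ρ[w/v](σ[v='p'](R))) → 4
  π[h](((γ[v; COUNT(*)→f](R) ∪ π[v,f](ρ[f/h](ρ[v/u](ρ[u/v](R))))) ⋈[f=h] ρ[w/v](σ[v='p'](R)))) → 4

== RESULT ==
h
1
1
1
1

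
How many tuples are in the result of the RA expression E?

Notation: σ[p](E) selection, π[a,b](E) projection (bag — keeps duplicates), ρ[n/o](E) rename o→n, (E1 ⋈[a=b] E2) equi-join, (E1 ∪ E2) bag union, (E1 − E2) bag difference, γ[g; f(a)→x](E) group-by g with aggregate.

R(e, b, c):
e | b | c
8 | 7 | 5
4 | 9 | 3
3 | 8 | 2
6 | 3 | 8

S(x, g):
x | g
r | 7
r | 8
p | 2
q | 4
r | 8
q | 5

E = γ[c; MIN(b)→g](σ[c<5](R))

Per-node cardinality:
  R → 4
  σ[c<5](R) → 2
  γ[c; MIN(b)→g](σ[c<5](R)) → 2

|E| = 2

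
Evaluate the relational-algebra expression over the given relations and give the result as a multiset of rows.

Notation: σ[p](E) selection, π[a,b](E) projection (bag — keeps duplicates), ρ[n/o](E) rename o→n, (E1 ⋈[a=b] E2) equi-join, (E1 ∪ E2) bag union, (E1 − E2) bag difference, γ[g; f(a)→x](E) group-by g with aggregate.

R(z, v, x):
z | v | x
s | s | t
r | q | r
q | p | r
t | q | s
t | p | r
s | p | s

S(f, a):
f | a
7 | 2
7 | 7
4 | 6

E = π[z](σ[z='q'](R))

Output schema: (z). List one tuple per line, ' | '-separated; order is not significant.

Row counts bottom-up:
  R → 6
  σ[z='q'](R) → 1
  π[z](σ[z='q'](R)) → 1

== RESULT ==
z
q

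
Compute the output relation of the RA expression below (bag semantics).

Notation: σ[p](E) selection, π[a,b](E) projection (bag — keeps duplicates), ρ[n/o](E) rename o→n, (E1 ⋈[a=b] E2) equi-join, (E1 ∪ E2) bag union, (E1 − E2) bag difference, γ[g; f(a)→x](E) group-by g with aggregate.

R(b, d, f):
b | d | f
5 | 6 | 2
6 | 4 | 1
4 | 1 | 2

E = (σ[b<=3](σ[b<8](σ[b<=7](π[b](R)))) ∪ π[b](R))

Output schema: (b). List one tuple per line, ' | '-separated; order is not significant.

Row counts bottom-up:
  R → 3
  π[b](R) → 3
  σ[b<=7](π[b](R)) → 3
  σ[b<8](σ[b<=7](π[b](R))) → 3
  σ[b<=3](σ[b<8](σ[b<=7](π[b](R)))) → 0
  R → 3
  π[b](R) → 3
  (σ[b<=3](σ[b<8](σ[b<=7](π[b](R)))) ∪ π[b](R)) → 3

== RESULT ==
b
4
5
6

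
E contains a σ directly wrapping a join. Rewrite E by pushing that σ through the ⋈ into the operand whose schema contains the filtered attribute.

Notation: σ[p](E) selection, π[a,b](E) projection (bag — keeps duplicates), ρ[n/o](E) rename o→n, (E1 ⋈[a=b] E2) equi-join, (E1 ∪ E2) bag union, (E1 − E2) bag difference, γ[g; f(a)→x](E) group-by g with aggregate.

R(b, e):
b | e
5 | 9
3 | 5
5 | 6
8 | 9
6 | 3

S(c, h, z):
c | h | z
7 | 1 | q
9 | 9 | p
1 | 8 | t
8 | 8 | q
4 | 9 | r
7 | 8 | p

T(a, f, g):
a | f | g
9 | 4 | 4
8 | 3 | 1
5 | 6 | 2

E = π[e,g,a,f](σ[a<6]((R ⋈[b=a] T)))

σ filters on a, owned by the right side.
E' = π[e,g,a,f]((R ⋈[b=a] σ[a<6](T)))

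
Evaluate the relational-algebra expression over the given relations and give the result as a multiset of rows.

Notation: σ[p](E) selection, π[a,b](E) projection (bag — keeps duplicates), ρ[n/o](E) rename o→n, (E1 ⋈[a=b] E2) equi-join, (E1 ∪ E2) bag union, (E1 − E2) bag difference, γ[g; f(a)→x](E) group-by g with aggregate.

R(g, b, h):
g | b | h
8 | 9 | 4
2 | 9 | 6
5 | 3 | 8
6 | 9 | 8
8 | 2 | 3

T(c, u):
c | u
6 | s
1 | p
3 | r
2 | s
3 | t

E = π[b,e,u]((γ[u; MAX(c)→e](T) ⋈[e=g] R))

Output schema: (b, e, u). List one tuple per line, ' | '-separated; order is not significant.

Stepwise |·|:
  T → 5
  γ[u; MAX(c)→e](T) → 4
  R → 5
  (γ[u; MAX(c)→e](T) ⋈[e=g] R) → 1
  π[b,e,u]((γ[u; MAX(c)→e](T) ⋈[e=g] R)) → 1

== RESULT ==
b | e | u
9 | 6 | s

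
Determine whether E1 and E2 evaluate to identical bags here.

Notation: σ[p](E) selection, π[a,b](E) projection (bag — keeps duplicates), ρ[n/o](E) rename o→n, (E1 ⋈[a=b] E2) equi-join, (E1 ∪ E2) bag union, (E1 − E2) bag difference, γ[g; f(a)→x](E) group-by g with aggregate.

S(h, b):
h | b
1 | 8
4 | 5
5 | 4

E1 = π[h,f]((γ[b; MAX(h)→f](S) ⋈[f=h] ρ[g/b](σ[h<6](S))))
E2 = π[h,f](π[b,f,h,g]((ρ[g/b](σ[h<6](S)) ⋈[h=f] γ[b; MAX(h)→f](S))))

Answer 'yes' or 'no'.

E1 per-node cardinality:
  S → 3
  γ[b; MAX(h)→f](S) → 3
  S → 3
  σ[h<6](S) → 3
  ρ[g/b](σ[h<6](S)) → 3
  (γ[b; MAX(h)→f](S) ⋈[f=h] ρ[g/b](σ[h<6](S))) → 3
  π[h,f]((γ[b; MAX(h)→f](S) ⋈[f=h] ρ[g/b](σ[h<6](S)))) → 3
E2 per-node cardinality:
  S → 3
  σ[h<6](S) → 3
  ρ[g/b](σ[h<6](S)) → 3
  S → 3
  γ[b; MAX(h)→f](S) → 3
  (ρ[g/b](σ[h<6](S)) ⋈[h=f] γ[b; MAX(h)→f](S)) → 3
  π[b,f,h,g]((ρ[g/b](σ[h<6](S)) ⋈[h=f] γ[b; MAX(h)→f](S))) → 3
  π[h,f](π[b,f,h,g]((ρ[g/b](σ[h<6](S)) ⋈[h=f] γ[b; MAX(h)→f](S)))) → 3

E1 and E2 produce the same multiset:
h | f
1 | 1
4 | 4
5 | 5

yes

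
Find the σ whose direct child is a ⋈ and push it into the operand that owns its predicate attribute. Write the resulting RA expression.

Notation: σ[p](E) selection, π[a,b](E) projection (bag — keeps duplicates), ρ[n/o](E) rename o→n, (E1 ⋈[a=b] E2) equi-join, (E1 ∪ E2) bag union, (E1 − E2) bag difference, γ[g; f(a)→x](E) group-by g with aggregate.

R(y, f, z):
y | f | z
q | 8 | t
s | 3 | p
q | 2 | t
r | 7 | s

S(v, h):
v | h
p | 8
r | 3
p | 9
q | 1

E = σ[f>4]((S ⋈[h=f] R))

σ filters on f, owned by the right side.
E' = (S ⋈[h=f] σ[f>4](R))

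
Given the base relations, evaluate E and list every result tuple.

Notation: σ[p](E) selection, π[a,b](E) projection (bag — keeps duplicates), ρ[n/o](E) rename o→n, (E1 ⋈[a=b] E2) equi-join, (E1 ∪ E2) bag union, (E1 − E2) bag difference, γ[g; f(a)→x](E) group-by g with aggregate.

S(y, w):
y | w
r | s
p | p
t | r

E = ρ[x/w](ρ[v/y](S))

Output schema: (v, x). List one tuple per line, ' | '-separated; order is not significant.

Row counts bottom-up:
  S → 3
  ρ[v/y](S) → 3
  ρ[x/w](ρ[v/y](S)) → 3

== RESULT ==
v | x
p | p
r | s
t | r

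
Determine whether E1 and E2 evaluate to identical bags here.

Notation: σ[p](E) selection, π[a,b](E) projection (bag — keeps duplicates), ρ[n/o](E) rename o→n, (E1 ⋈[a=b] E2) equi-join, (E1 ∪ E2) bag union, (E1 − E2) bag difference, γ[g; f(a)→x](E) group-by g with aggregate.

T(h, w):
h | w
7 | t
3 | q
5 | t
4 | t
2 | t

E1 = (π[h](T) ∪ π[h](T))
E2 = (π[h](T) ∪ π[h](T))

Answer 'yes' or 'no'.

E1 per-node cardinality:
  T → 5
  π[h](T) → 5
  T → 5
  π[h](T) → 5
  (π[h](T) ∪ π[h](T)) → 10
E2 per-node cardinality:
  T → 5
  π[h](T) → 5
  T → 5
  π[h](T) → 5
  (π[h](T) ∪ π[h](T)) → 10

E1 and E2 produce the same multiset:
h
2
2
3
3
4
4
5
5
7
7

yes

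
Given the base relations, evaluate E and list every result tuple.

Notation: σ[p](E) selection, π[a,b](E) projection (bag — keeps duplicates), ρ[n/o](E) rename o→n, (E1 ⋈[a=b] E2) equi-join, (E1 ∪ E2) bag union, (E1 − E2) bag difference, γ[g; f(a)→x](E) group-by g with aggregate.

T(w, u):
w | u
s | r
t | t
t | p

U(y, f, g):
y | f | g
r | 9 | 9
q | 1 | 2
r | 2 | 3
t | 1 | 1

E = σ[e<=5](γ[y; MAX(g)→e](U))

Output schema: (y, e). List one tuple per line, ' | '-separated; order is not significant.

Subexpression sizes:
  U → 4
  γ[y; MAX(g)→e](U) → 3
  σ[e<=5](γ[y; MAX(g)→e](U)) → 2

== RESULT ==
y | e
q | 2
t | 1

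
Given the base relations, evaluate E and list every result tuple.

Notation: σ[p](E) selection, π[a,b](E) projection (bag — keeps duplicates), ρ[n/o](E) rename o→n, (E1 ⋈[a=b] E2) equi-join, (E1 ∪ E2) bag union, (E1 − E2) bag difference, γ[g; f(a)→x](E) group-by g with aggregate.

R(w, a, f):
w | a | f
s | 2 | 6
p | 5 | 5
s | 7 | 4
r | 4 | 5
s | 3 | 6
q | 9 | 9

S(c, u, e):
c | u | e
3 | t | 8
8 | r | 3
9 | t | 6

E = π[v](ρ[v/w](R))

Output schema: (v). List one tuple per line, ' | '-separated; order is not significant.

Per-node cardinality:
  R → 6
  ρ[v/w](R) → 6
  π[v](ρ[v/w](R)) → 6

== RESULT ==
v
p
q
r
s
s
s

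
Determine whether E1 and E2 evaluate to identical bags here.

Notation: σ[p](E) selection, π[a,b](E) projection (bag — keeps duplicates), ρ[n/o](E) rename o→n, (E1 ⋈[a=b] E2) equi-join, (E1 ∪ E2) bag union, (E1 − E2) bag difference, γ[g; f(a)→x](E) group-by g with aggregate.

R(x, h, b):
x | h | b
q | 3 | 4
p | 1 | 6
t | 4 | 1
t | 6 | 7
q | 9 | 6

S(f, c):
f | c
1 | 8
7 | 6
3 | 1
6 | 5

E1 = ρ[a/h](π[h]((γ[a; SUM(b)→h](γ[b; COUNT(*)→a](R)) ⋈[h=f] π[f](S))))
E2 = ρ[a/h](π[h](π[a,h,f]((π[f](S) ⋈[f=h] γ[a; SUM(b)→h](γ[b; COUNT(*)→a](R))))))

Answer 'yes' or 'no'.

E1 row counts bottom-up:
  R → 5
  γ[b; COUNT(*)→a](R) → 4
  γ[a; SUM(b)→h](γ[b; COUNT(*)→a](R)) → 2
  S → 4
  π[f](S) → 4
  (γ[a; SUM(b)→h](γ[b; COUNT(*)→a](R)) ⋈[h=f] π[f](S)) → 1
  π[h]((γ[a; SUM(b)→h](γ[b; COUNT(*)→a](R)) ⋈[h=f] π[f](S))) → 1
  ρ[a/h](π[h]((γ[a; SUM(b)→h](γ[b; COUNT(*)→a](R)) ⋈[h=f] π[f](S)))) → 1
E2 row counts bottom-up:
  S → 4
  π[f](S) → 4
  R → 5
  γ[b; COUNT(*)→a](R) → 4
  γ[a; SUM(b)→h](γ[b; COUNT(*)→a](R)) → 2
  (π[f](S) ⋈[f=h] γ[a; SUM(b)→h](γ[b; COUNT(*)→a](R))) → 1
  π[a,h,f]((π[f](S) ⋈[f=h] γ[a; SUM(b)→h](γ[b; COUNT(*)→a](R)))) → 1
  π[h](π[a,h,f]((π[f](S) ⋈[f=h] γ[a; SUM(b)→h](γ[b; COUNT(*)→a](R))))) → 1
  ρ[a/h](π[h](π[a,h,f]((π[f](S) ⋈[f=h] γ[a; SUM(b)→h](γ[b; COUNT(*)→a](R)))))) → 1

E1 and E2 produce the same multiset:
a
6

yes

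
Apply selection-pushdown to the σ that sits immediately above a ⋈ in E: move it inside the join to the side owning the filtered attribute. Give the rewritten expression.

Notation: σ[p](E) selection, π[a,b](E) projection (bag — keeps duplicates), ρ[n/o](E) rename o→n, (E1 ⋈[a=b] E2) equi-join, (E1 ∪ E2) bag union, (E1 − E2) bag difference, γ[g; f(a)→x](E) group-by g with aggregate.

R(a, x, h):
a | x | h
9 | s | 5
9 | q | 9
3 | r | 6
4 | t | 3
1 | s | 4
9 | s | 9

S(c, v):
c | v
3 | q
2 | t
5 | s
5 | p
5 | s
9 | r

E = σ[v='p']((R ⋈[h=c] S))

σ filters on v, owned by the right side.
E' = (R ⋈[h=c] σ[v='p'](S))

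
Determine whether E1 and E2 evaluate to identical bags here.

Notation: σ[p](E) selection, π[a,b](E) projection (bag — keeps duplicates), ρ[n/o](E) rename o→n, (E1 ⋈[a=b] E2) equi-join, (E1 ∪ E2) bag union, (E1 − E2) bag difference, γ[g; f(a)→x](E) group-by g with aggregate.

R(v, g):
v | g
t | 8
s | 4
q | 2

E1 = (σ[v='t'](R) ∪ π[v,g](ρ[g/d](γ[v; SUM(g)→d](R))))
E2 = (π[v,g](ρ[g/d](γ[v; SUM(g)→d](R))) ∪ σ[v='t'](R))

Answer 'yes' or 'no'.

E1 stepwise |·|:
  R → 3
  σ[v='t'](R) → 1
  R → 3
  γ[v; SUM(g)→d](R) → 3
  ρ[g/d](γ[v; SUM(g)→d](R)) → 3
  π[v,g](ρ[g/d](γ[v; SUM(g)→d](R))) → 3
  (σ[v='t'](R) ∪ π[v,g](ρ[g/d](γ[v; SUM(g)→d](R)))) → 4
E2 stepwise |·|:
  R → 3
  γ[v; SUM(g)→d](R) → 3
  ρ[g/d](γ[v; SUM(g)→d](R)) → 3
  π[v,g](ρ[g/d](γ[v; SUM(g)→d](R))) → 3
  R → 3
  σ[v='t'](R) → 1
  (π[v,g](ρ[g/d](γ[v; SUM(g)→d](R))) ∪ σ[v='t'](R)) → 4

E1 and E2 produce the same multiset:
v | g
q | 2
s | 4
t | 8
t | 8

yes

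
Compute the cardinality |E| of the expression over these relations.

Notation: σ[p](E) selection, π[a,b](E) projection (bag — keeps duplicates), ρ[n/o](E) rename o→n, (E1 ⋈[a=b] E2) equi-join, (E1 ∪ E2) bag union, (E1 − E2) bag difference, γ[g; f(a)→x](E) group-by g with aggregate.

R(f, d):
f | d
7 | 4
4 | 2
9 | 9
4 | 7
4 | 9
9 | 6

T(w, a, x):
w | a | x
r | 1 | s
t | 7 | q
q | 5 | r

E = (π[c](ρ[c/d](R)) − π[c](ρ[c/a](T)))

Row counts bottom-up:
  R → 6
  ρ[c/d](R) → 6
  π[c](ρ[c/d](R)) → 6
  T → 3
  ρ[c/a](T) → 3
  π[c](ρ[c/a](T)) → 3
  (π[c](ρ[c/d](R)) − π[c](ρ[c/a](T))) → 5

|E| = 5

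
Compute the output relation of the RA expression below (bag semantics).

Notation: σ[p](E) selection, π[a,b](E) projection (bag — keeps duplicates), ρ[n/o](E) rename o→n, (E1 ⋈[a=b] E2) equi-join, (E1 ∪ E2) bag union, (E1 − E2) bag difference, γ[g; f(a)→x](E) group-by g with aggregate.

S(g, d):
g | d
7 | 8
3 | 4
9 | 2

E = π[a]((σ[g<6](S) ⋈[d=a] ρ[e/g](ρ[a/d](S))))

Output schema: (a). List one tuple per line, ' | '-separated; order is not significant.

Per-node cardinality:
  S → 3
  σ[g<6](S) → 1
  S → 3
  ρ[a/d](S) → 3
  ρ[e/g](ρ[a/d](S)) → 3
  (σ[g<6](S) ⋈[d=a] ρ[e/g](ρ[a/d](S))) → 1
  π[a]((σ[g<6](S) ⋈[d=a] ρ[e/g](ρ[a/d](S)))) → 1

== RESULT ==
a
4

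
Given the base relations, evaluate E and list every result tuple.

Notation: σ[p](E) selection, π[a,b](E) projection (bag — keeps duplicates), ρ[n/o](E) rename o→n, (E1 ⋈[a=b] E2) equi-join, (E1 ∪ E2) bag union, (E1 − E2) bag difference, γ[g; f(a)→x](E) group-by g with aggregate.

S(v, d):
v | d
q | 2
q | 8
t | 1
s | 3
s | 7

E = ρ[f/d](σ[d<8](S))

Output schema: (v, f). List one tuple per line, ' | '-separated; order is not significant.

Subexpression sizes:
  S → 5
  σ[d<8](S) → 4
  ρ[f/d](σ[d<8](S)) → 4

== RESULT ==
v | f
q | 2
s | 3
s | 7
t | 1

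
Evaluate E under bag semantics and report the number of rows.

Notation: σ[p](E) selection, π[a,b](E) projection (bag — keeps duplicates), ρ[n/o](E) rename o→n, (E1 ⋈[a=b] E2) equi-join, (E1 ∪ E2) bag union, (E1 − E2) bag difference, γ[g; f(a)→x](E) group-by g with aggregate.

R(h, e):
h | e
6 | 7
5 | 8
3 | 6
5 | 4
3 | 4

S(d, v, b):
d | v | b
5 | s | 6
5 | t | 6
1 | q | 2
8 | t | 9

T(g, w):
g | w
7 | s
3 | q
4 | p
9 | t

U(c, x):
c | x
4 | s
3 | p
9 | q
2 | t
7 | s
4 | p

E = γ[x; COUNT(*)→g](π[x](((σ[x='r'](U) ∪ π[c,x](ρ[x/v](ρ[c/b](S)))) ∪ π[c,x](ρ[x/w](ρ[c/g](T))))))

Per-node cardinality:
  U → 6
  σ[x='r'](U) → 0
  S → 4
  ρ[c/b](S) → 4
  ρ[x/v](ρ[c/b](S)) → 4
  π[c,x](ρ[x/v](ρ[c/b](S))) → 4
  (σ[x='r'](U) ∪ π[c,x](ρ[x/v](ρ[c/b](S)))) → 4
  T → 4
  ρ[c/g](T) → 4
  ρ[x/w](ρ[c/g](T)) → 4
  π[c,x](ρ[x/w](ρ[c/g](T))) → 4
  ((σ[x='r'](U) ∪ π[c,x](ρ[x/v](ρ[c/b](S)))) ∪ π[c,x](ρ[x/w](ρ[c/g](T)))) → 8
  π[x](((σ[x='r'](U) ∪ π[c,x](ρ[x/v](ρ[c/b](S)))) ∪ π[c,x](ρ[x/w](ρ[c/g](T))))) → 8
  γ[x; COUNT(*)→g](π[x](((σ[x='r'](U) ∪ π[c,x](ρ[x/v](ρ[c/b](S)))) ∪ π[c,x](ρ[x/w](ρ[c/g](T)))))) → 4

|E| = 4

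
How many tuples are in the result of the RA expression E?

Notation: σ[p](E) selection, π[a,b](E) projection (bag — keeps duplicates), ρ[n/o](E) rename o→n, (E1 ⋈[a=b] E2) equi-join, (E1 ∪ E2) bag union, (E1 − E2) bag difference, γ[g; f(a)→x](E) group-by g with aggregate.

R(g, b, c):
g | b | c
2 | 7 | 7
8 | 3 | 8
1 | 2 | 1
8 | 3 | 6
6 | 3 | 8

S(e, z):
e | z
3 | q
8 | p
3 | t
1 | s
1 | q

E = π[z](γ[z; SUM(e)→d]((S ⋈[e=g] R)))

Row counts bottom-up:
  S → 5
  R → 5
  (S ⋈[e=g] R) → 4
  γ[z; SUM(e)→d]((S ⋈[e=g] R)) → 3
  π[z](γ[z; SUM(e)→d]((S ⋈[e=g] R))) → 3

|E| = 3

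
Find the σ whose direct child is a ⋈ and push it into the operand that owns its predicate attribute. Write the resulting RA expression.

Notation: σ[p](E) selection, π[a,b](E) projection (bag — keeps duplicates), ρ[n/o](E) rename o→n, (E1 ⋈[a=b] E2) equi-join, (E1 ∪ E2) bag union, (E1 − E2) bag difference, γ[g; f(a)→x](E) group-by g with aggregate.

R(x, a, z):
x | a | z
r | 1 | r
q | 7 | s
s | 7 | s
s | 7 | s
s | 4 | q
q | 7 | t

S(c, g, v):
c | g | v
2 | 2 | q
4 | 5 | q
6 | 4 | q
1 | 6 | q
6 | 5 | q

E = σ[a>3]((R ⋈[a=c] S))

σ filters on a, owned by the left side.
E' = (σ[a>3](R) ⋈[a=c] S)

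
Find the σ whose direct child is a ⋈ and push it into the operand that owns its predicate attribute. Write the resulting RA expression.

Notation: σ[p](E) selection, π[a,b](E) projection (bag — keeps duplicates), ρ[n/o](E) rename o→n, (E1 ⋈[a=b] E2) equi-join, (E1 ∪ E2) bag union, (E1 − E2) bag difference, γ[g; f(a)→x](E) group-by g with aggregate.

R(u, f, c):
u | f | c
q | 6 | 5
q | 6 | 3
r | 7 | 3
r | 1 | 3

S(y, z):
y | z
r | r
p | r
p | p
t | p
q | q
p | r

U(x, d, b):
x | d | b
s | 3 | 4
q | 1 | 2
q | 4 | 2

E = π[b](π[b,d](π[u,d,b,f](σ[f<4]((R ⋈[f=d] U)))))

σ filters on f, owned by the left side.
E' = π[b](π[b,d](π[u,d,b,f]((σ[f<4](R) ⋈[f=d] U))))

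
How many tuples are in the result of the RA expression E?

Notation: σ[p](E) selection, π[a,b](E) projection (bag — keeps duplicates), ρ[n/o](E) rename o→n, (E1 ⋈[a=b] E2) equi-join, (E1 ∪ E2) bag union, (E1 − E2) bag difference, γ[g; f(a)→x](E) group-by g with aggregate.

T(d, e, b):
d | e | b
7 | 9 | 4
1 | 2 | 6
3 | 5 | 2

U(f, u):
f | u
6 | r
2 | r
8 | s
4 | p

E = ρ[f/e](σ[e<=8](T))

Row counts bottom-up:
  T → 3
  σ[e<=8](T) → 2
  ρ[f/e](σ[e<=8](T)) → 2

|E| = 2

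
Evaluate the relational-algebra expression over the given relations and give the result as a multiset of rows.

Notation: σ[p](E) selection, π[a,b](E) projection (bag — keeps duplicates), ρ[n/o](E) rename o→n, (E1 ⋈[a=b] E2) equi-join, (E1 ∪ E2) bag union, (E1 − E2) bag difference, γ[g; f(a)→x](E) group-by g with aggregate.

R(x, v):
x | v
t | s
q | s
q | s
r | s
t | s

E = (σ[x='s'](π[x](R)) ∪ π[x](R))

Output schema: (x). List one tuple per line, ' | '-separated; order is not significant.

Per-node cardinality:
  R → 5
  π[x](R) → 5
  σ[x='s'](π[x](R)) → 0
  R → 5
  π[x](R) → 5
  (σ[x='s'](π[x](R)) ∪ π[x](R)) → 5

== RESULT ==
x
q
q
r
t
t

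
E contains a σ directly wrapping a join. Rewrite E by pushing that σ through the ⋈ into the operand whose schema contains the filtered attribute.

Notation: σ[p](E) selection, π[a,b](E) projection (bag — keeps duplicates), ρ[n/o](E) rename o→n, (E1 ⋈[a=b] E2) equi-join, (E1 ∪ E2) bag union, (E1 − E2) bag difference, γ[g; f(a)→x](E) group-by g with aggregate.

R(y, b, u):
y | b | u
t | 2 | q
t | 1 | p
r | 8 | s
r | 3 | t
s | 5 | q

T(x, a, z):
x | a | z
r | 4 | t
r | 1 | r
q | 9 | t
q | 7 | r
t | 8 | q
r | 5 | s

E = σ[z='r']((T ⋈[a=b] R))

σ filters on z, owned by the left side.
E' = (σ[z='r'](T) ⋈[a=b] R)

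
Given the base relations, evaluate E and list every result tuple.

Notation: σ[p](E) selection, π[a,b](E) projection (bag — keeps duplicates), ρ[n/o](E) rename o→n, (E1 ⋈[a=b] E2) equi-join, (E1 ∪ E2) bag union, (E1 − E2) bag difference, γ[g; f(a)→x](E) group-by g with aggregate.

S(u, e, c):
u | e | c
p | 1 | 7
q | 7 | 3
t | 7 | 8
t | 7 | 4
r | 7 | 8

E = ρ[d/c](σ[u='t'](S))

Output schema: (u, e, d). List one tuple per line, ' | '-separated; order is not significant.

Row counts bottom-up:
  S → 5
  σ[u='t'](S) → 2
  ρ[d/c](σ[u='t'](S)) → 2

== RESULT ==
u | e | d
t | 7 | 4
t | 7 | 8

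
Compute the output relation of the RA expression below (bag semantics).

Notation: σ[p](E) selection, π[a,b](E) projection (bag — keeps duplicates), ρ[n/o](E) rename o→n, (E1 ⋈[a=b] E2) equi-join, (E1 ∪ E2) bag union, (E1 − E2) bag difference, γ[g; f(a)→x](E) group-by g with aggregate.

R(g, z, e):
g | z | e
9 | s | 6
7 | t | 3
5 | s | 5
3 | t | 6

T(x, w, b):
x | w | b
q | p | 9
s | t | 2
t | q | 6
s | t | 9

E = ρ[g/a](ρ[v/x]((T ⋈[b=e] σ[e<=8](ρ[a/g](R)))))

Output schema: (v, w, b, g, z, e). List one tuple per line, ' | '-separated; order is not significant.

Row counts bottom-up:
  T → 4
  R → 4
  ρ[a/g](R) → 4
  σ[e<=8](ρ[a/g](R)) → 4
  (T ⋈[b=e] σ[e<=8](ρ[a/g](R))) → 2
  ρ[v/x]((T ⋈[b=e] σ[e<=8](ρ[a/g](R)))) → 2
  ρ[g/a](ρ[v/x]((T ⋈[b=e] σ[e<=8](ρ[a/g](R))))) → 2

== RESULT ==
v | w | b | g | z | e
t | q | 6 | 3 | t | 6
t | q | 6 | 9 | s | 6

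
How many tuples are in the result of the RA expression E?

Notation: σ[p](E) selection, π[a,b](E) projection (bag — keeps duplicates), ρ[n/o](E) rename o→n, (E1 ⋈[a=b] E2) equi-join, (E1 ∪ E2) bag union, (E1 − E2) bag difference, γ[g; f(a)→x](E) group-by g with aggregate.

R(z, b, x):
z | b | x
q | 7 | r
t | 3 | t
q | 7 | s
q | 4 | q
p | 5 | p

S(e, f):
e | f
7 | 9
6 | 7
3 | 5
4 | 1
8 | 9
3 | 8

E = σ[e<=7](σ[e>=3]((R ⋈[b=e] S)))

Per-node cardinality:
  R → 5
  S → 6
  (R ⋈[b=e] S) → 5
  σ[e>=3]((R ⋈[b=e] S)) → 5
  σ[e<=7](σ[e>=3]((R ⋈[b=e] S))) → 5

|E| = 5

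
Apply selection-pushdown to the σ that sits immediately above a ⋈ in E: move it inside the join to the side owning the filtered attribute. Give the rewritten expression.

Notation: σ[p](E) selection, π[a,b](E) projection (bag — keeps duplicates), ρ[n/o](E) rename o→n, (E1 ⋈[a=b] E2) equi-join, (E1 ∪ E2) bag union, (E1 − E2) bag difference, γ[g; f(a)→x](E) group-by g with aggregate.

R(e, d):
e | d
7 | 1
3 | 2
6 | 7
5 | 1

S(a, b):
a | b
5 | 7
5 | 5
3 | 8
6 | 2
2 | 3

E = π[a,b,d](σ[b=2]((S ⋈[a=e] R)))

σ filters on b, owned by the left side.
E' = π[a,b,d]((σ[b=2](S) ⋈[a=e] R))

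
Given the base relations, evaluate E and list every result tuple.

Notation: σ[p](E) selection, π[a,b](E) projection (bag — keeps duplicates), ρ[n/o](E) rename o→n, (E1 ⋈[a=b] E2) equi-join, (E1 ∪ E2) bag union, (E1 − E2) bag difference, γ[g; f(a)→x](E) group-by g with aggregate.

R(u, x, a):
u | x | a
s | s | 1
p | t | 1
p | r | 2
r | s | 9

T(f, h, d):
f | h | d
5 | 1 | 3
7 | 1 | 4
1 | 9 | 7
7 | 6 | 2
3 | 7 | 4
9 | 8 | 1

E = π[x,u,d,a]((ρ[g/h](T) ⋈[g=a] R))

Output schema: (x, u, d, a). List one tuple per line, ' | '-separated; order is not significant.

Subexpression sizes:
  T → 6
  ρ[g/h](T) → 6
  R → 4
  (ρ[g/h](T) ⋈[g=a] R) → 5
  π[x,u,d,a]((ρ[g/h](T) ⋈[g=a] R)) → 5

== RESULT ==
x | u | d | a
s | r | 7 | 9
s | s | 3 | 1
s | s | 4 | 1
t | p | 3 | 1
t | p | 4 | 1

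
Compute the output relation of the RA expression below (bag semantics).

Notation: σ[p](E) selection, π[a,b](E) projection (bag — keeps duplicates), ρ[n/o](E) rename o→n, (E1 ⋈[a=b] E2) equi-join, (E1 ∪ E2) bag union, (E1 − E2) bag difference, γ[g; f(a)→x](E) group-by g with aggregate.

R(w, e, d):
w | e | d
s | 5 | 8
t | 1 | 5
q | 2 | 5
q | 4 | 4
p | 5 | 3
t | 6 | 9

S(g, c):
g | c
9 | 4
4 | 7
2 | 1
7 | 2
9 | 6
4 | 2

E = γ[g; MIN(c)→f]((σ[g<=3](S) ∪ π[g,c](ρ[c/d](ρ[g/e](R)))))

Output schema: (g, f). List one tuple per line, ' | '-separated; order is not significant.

Stepwise |·|:
  S → 6
  σ[g<=3](S) → 1
  R → 6
  ρ[g/e](R) → 6
  ρ[c/d](ρ[g/e](R)) → 6
  π[g,c](ρ[c/d](ρ[g/e](R))) → 6
  (σ[g<=3](S) ∪ π[g,c](ρ[c/d](ρ[g/e](R)))) → 7
  γ[g; MIN(c)→f]((σ[g<=3](S) ∪ π[g,c](ρ[c/d](ρ[g/e](R))))) → 5

== RESULT ==
g | f
1 | 5
2 | 1
4 | 4
5 | 3
6 | 9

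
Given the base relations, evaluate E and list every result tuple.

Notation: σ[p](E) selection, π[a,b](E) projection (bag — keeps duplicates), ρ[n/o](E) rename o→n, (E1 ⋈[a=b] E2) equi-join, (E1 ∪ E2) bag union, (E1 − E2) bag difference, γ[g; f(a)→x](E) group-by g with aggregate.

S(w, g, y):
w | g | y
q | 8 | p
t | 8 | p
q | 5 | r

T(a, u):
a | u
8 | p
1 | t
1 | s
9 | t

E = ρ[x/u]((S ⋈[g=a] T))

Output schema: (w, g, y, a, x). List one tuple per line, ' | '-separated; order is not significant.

Row counts bottom-up:
  S → 3
  T → 4
  (S ⋈[g=a] T) → 2
  ρ[x/u]((S ⋈[g=a] T)) → 2

== RESULT ==
w | g | y | a | x
q | 8 | p | 8 | p
t | 8 | p | 8 | p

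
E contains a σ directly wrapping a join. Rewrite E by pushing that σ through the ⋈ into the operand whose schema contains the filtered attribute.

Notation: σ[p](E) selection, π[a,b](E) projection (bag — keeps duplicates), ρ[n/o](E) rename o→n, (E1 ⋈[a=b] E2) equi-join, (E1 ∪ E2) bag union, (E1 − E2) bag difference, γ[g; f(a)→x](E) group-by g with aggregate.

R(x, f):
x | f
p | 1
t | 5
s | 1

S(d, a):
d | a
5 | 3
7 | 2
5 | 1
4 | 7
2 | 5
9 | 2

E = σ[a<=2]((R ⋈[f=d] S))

σ filters on a, owned by the right side.
E' = (R ⋈[f=d] σ[a<=2](S))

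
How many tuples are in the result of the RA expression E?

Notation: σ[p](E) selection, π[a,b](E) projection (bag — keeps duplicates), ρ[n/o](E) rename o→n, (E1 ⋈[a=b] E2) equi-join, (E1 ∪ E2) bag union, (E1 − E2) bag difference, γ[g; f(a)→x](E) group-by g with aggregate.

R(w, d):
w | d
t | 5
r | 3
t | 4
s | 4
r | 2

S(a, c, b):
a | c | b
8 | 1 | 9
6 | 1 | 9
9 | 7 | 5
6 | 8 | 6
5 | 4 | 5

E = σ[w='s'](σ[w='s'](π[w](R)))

Per-node cardinality:
  R → 5
  π[w](R) → 5
  σ[w='s'](π[w](R)) → 1
  σ[w='s'](σ[w='s'](π[w](R))) → 1

|E| = 1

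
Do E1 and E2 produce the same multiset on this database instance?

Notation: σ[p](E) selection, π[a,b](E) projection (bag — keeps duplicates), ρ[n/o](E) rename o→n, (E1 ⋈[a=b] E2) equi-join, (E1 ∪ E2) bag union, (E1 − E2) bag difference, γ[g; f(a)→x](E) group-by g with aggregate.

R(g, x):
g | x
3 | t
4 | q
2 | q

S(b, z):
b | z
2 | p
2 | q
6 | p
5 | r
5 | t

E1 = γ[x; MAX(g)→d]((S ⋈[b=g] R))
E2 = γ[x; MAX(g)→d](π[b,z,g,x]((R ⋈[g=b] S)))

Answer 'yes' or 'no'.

E1 per-node cardinality:
  S → 5
  R → 3
  (S ⋈[b=g] R) → 2
  γ[x; MAX(g)→d]((S ⋈[b=g] R)) → 1
E2 per-node cardinality:
  R → 3
  S → 5
  (R ⋈[g=b] S) → 2
  π[b,z,g,x]((R ⋈[g=b] S)) → 2
  γ[x; MAX(g)→d](π[b,z,g,x]((R ⋈[g=b] S))) → 1

E1 and E2 produce the same multiset:
x | d
q | 2

yes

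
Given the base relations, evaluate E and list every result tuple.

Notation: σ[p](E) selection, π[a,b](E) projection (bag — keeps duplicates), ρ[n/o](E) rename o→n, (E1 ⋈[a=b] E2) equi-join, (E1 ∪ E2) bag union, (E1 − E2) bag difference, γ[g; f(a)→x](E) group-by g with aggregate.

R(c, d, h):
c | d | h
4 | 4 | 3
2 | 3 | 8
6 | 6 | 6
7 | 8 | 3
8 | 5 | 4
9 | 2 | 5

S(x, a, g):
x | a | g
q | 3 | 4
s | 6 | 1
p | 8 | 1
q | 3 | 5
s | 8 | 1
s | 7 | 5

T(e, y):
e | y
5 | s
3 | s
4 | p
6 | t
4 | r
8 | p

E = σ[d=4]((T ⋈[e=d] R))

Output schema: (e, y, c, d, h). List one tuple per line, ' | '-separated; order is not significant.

Subexpression sizes:
  T → 6
  R → 6
  (T ⋈[e=d] R) → 6
  σ[d=4]((T ⋈[e=d] R)) → 2

== RESULT ==
e | y | c | d | h
4 | p | 4 | 4 | 3
4 | r | 4 | 4 | 3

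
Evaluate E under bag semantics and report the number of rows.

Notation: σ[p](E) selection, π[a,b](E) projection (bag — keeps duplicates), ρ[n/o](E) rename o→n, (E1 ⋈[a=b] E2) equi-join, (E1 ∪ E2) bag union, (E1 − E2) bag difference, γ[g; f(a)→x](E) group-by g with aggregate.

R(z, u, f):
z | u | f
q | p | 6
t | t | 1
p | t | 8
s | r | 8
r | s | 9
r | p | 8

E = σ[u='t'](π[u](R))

Per-node cardinality:
  R → 6
  π[u](R) → 6
  σ[u='t'](π[u](R)) → 2

|E| = 2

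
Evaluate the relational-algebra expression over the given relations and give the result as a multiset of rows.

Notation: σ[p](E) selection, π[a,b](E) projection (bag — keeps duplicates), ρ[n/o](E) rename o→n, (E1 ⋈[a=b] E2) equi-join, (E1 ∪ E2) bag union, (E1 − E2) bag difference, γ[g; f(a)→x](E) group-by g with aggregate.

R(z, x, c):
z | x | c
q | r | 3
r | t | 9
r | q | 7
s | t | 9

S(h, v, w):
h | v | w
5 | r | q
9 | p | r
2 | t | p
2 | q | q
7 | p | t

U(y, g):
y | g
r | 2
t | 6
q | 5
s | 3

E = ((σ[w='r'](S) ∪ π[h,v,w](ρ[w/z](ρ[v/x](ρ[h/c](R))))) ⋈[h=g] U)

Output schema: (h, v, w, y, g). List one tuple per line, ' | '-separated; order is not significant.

Row counts bottom-up:
  S → 5
  σ[w='r'](S) → 1
  R → 4
  ρ[h/c](R) → 4
  ρ[v/x](ρ[h/c](R)) → 4
  ρ[w/z](ρ[v/x](ρ[h/c](R))) → 4
  π[h,v,w](ρ[w/z](ρ[v/x](ρ[h/c](R)))) → 4
  (σ[w='r'](S) ∪ π[h,v,w](ρ[w/z](ρ[v/x](ρ[h/c](R))))) → 5
  U → 4
  ((σ[w='r'](S) ∪ π[h,v,w](ρ[w/z](ρ[v/x](ρ[h/c](R))))) ⋈[h=g] U) → 1

== RESULT ==
h | v | w | y | g
3 | r | q | s | 3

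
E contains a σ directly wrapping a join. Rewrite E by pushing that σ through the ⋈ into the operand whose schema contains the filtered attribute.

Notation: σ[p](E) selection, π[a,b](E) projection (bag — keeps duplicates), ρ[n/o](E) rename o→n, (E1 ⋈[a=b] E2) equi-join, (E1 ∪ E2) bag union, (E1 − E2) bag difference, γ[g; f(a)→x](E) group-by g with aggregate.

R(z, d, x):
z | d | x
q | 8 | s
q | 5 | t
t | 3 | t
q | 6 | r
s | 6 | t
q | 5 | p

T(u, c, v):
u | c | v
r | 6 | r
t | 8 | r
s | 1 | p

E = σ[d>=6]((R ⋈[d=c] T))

σ filters on d, owned by the left side.
E' = (σ[d>=6](R) ⋈[d=c] T)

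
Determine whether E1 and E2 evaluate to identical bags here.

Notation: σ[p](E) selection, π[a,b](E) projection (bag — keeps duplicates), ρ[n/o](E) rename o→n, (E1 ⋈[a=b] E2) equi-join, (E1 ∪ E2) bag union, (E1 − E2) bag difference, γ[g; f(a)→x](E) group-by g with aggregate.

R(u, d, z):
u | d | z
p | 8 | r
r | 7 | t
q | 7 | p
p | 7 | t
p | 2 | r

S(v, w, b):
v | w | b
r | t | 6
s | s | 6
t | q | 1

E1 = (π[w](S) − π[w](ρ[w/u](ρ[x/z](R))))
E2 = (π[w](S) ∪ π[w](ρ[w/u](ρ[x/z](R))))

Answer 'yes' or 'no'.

E1 subexpression sizes:
  S → 3
  π[w](S) → 3
  R → 5
  ρ[x/z](R) → 5
  ρ[w/u](ρ[x/z](R)) → 5
  π[w](ρ[w/u](ρ[x/z](R))) → 5
  (π[w](S) − π[w](ρ[w/u](ρ[x/z](R)))) → 2
E2 subexpression sizes:
  S → 3
  π[w](S) → 3
  R → 5
  ρ[x/z](R) → 5
  ρ[w/u](ρ[x/z](R)) → 5
  π[w](ρ[w/u](ρ[x/z](R))) → 5
  (π[w](S) ∪ π[w](ρ[w/u](ρ[x/z](R)))) → 8

E1 result:
w
s
t
E2 result:
w
p
p
p
q
q
r
s
t
Witness: ('q',) appears 0× in E1 but 2× in E2.

no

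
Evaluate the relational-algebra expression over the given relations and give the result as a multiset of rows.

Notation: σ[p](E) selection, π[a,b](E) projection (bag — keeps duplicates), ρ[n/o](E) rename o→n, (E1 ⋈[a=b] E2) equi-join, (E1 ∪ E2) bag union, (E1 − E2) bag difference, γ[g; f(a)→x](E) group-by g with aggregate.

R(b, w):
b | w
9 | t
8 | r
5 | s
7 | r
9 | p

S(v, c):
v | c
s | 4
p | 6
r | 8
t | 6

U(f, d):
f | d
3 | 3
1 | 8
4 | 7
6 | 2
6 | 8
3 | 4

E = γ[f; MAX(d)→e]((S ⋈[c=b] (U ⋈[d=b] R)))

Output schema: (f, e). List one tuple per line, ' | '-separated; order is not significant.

Per-node cardinality:
  S → 4
  U → 6
  R → 5
  (U ⋈[d=b] R) → 3
  (S ⋈[c=b] (U ⋈[d=b] R)) → 2
  γ[f; MAX(d)→e]((S ⋈[c=b] (U ⋈[d=b] R))) → 2

== RESULT ==
f | e
1 | 8
6 | 8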